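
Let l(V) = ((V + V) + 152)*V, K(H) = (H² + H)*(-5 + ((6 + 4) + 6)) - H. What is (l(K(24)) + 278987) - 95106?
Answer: 87670985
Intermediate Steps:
K(H) = 10*H + 11*H² (K(H) = (H + H²)*(-5 + (10 + 6)) - H = (H + H²)*(-5 + 16) - H = (H + H²)*11 - H = (11*H + 11*H²) - H = 10*H + 11*H²)
l(V) = V*(152 + 2*V) (l(V) = (2*V + 152)*V = (152 + 2*V)*V = V*(152 + 2*V))
(l(K(24)) + 278987) - 95106 = (2*(24*(10 + 11*24))*(76 + 24*(10 + 11*24)) + 278987) - 95106 = (2*(24*(10 + 264))*(76 + 24*(10 + 264)) + 278987) - 95106 = (2*(24*274)*(76 + 24*274) + 278987) - 95106 = (2*6576*(76 + 6576) + 278987) - 95106 = (2*6576*6652 + 278987) - 95106 = (87487104 + 278987) - 95106 = 87766091 - 95106 = 87670985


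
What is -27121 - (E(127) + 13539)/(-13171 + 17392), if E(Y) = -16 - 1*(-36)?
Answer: -16355900/603 ≈ -27124.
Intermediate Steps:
E(Y) = 20 (E(Y) = -16 + 36 = 20)
-27121 - (E(127) + 13539)/(-13171 + 17392) = -27121 - (20 + 13539)/(-13171 + 17392) = -27121 - 13559/4221 = -27121 - 1*1937/603 = -27121 - 1937/603 = -16355900/603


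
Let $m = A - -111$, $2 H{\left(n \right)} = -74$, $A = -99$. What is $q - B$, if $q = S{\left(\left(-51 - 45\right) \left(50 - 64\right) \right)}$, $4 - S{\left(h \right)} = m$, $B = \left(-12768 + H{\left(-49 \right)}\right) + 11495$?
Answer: $1302$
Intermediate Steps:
$H{\left(n \right)} = -37$ ($H{\left(n \right)} = \frac{1}{2} \left(-74\right) = -37$)
$B = -1310$ ($B = \left(-12768 - 37\right) + 11495 = -12805 + 11495 = -1310$)
$m = 12$ ($m = -99 - -111 = -99 + 111 = 12$)
$S{\left(h \right)} = -8$ ($S{\left(h \right)} = 4 - 12 = -8$)
$q = -8$
$q - B = -8 - -1310 = -8 + 1310 = 1302$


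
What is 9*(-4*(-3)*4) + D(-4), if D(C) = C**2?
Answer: 448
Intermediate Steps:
9*(-4*(-3)*4) + D(-4) = 9*(-4*(-3)*4) + (-4)**2 = 9*(12*4) + 16 = 9*48 + 16 = 432 + 16 = 448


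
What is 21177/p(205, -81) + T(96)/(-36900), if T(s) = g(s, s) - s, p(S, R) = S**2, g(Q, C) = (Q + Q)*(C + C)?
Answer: -62093/126075 ≈ -0.49251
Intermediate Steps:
g(Q, C) = 4*C*Q (g(Q, C) = (2*Q)*(2*C) = 4*C*Q)
T(s) = -s + 4*s**2 (T(s) = 4*s*s - s = 4*s**2 - s = -s + 4*s**2)
21177/p(205, -81) + T(96)/(-36900) = 21177/(205**2) + (96*(-1 + 4*96))/(-36900) = 21177/42025 + (96*(-1 + 384))*(-1/36900) = 21177*(1/42025) + (96*383)*(-1/36900) = 21177/42025 + 36768*(-1/36900) = 21177/42025 - 3064/3075 = -62093/126075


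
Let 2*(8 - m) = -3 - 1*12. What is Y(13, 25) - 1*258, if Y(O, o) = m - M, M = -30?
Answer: -425/2 ≈ -212.50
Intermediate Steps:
m = 31/2 (m = 8 - (-3 - 1*12)/2 = 8 - (-3 - 12)/2 = 8 - 1/2*(-15) = 8 + 15/2 = 31/2 ≈ 15.500)
Y(O, o) = 91/2 (Y(O, o) = 31/2 - 1*(-30) = 31/2 + 30 = 91/2)
Y(13, 25) - 1*258 = 91/2 - 1*258 = 91/2 - 258 = -425/2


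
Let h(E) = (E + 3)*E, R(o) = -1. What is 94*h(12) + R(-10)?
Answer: 16919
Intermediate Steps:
h(E) = E*(3 + E) (h(E) = (3 + E)*E = E*(3 + E))
94*h(12) + R(-10) = 94*(12*(3 + 12)) - 1 = 94*(12*15) - 1 = 94*180 - 1 = 16920 - 1 = 16919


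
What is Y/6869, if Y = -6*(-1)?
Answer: 6/6869 ≈ 0.00087349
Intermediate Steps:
Y = 6
Y/6869 = 6/6869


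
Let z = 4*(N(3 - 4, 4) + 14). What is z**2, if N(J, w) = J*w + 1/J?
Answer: 1296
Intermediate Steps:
N(J, w) = 1/J + J*w
z = 36 (z = 4*((1/(3 - 4) + (3 - 4)*4) + 14) = 4*((1/(-1) - 1*4) + 14) = 4*((-1 - 4) + 14) = 4*(-5 + 14) = 4*9 = 36)
z**2 = 36**2 = 1296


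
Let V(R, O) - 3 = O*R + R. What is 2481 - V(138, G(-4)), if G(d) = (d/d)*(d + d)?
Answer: 3444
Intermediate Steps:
G(d) = 2*d (G(d) = 1*(2*d) = 2*d)
V(R, O) = 3 + R + O*R (V(R, O) = 3 + (O*R + R) = 3 + (R + O*R) = 3 + R + O*R)
2481 - V(138, G(-4)) = 2481 - (3 + 138 + (2*(-4))*138) = 2481 - (3 + 138 - 8*138) = 2481 - (3 + 138 - 1104) = 2481 - 1*(-963) = 2481 + 963 = 3444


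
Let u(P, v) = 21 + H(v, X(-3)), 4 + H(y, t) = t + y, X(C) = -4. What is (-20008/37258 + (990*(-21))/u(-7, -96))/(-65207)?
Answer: -386466578/100823519849 ≈ -0.0038331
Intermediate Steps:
H(y, t) = -4 + t + y (H(y, t) = -4 + (t + y) = -4 + t + y)
u(P, v) = 13 + v (u(P, v) = 21 + (-4 - 4 + v) = 21 + (-8 + v) = 13 + v)
(-20008/37258 + (990*(-21))/u(-7, -96))/(-65207) = (-20008/37258 + (990*(-21))/(13 - 96))/(-65207) = (-20008*1/37258 - 20790/(-83))*(-1/65207) = (-10004/18629 - 20790*(-1/83))*(-1/65207) = (-10004/18629 + 20790/83)*(-1/65207) = (386466578/1546207)*(-1/65207) = -386466578/100823519849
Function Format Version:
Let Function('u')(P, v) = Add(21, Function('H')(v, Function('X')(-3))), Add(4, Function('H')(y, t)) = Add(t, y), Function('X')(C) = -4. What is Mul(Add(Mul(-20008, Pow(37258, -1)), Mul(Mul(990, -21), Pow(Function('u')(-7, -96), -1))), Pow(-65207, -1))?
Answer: Rational(-386466578, 100823519849) ≈ -0.0038331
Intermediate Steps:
Function('H')(y, t) = Add(-4, t, y) (Function('H')(y, t) = Add(-4, Add(t, y)) = Add(-4, t, y))
Function('u')(P, v) = Add(13, v) (Function('u')(P, v) = Add(21, Add(-4, -4, v)) = Add(21, Add(-8, v)) = Add(13, v))
Mul(Add(Mul(-20008, Pow(37258, -1)), Mul(Mul(990, -21), Pow(Function('u')(-7, -96), -1))), Pow(-65207, -1)) = Mul(Add(Mul(-20008, Pow(37258, -1)), Mul(Mul(990, -21), Pow(Add(13, -96), -1))), Pow(-65207, -1)) = Mul(Add(Mul(-20008, Rational(1, 37258)), Mul(-20790, Pow(-83, -1))), Rational(-1, 65207)) = Mul(Add(Rational(-10004, 18629), Mul(-20790, Rational(-1, 83))), Rational(-1, 65207)) = Mul(Add(Rational(-10004, 18629), Rational(20790, 83)), Rational(-1, 65207)) = Mul(Rational(386466578, 1546207), Rational(-1, 65207)) = Rational(-386466578, 100823519849)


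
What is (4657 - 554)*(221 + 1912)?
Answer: 8751699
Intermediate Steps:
(4657 - 554)*(221 + 1912) = 4103*2133 = 8751699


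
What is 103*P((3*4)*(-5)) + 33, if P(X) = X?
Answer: -6147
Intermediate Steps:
103*P((3*4)*(-5)) + 33 = 103*((3*4)*(-5)) + 33 = 103*(12*(-5)) + 33 = 103*(-60) + 33 = -6180 + 33 = -6147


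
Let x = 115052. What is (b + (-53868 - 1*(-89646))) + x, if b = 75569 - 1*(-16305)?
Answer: 242704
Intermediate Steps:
b = 91874 (b = 75569 + 16305 = 91874)
(b + (-53868 - 1*(-89646))) + x = (91874 + (-53868 - 1*(-89646))) + 115052 = (91874 + (-53868 + 89646)) + 115052 = (91874 + 35778) + 115052 = 127652 + 115052 = 242704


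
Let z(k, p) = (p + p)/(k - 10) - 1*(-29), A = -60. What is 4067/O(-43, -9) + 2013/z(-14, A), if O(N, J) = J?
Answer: -120161/306 ≈ -392.68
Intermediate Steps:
z(k, p) = 29 + 2*p/(-10 + k) (z(k, p) = (2*p)/(-10 + k) + 29 = 2*p/(-10 + k) + 29 = 29 + 2*p/(-10 + k))
4067/O(-43, -9) + 2013/z(-14, A) = 4067/(-9) + 2013/(((-290 + 2*(-60) + 29*(-14))/(-10 - 14))) = 4067*(-⅑) + 2013/(((-290 - 120 - 406)/(-24))) = -4067/9 + 2013/((-1/24*(-816))) = -4067/9 + 2013/34 = -120161/306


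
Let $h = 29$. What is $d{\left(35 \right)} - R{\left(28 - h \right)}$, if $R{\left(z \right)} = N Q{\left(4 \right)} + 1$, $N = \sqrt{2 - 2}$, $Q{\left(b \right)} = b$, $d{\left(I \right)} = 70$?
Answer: $69$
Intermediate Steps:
$N = 0$ ($N = \sqrt{0} = 0$)
$R{\left(z \right)} = 1$ ($R{\left(z \right)} = 0 \cdot 4 + 1 = 0 + 1 = 1$)
$d{\left(35 \right)} - R{\left(28 - h \right)} = 70 - 1 = 69$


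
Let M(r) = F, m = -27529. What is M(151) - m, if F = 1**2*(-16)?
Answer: 27513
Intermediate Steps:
F = -16 (F = 1*(-16) = -16)
M(r) = -16
M(151) - m = -16 - 1*(-27529) = -16 + 27529 = 27513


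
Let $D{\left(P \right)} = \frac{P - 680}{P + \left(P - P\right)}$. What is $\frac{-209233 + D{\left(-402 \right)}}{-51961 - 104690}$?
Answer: $\frac{42055292}{31486851} \approx 1.3356$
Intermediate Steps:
$D{\left(P \right)} = \frac{-680 + P}{P}$ ($D{\left(P \right)} = \frac{-680 + P}{P + 0} = \frac{-680 + P}{P}$)
$\frac{-209233 + D{\left(-402 \right)}}{-51961 - 104690} = \frac{-209233 + \frac{-680 - 402}{-402}}{-51961 - 104690} = \frac{-209233 - - \frac{541}{201}}{-156651} = \left(-209233 + \frac{541}{201}\right) \left(- \frac{1}{156651}\right) = \left(- \frac{42055292}{201}\right) \left(- \frac{1}{156651}\right) = \frac{42055292}{31486851}$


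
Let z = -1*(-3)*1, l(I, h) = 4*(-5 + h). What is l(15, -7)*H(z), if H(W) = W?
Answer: -144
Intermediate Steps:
l(I, h) = -20 + 4*h
z = 3 (z = 3*1 = 3)
l(15, -7)*H(z) = (-20 + 4*(-7))*3 = (-20 - 28)*3 = -48*3 = -144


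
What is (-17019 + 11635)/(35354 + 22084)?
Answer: -2692/28719 ≈ -0.093736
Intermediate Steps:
(-17019 + 11635)/(35354 + 22084) = -5384/57438 = -5384*1/57438 = -2692/28719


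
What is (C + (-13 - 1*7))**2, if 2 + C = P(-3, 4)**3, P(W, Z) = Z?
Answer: 1764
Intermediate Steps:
C = 62 (C = -2 + 4**3 = -2 + 64 = 62)
(C + (-13 - 1*7))**2 = (62 + (-13 - 1*7))**2 = (62 + (-13 - 7))**2 = (62 - 20)**2 = 42**2 = 1764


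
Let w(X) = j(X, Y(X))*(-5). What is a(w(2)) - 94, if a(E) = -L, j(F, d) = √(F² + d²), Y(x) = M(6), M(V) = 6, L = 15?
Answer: -109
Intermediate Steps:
Y(x) = 6
w(X) = -5*√(36 + X²) (w(X) = √(X² + 6²)*(-5) = √(X² + 36)*(-5) = √(36 + X²)*(-5) = -5*√(36 + X²))
a(E) = -15 (a(E) = -1*15 = -15)
a(w(2)) - 94 = -15 - 94 = -109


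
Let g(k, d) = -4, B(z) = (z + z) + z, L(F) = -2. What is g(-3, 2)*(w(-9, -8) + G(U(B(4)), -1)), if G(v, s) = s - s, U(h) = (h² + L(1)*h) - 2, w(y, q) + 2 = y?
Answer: 44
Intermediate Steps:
B(z) = 3*z (B(z) = 2*z + z = 3*z)
w(y, q) = -2 + y
U(h) = -2 + h² - 2*h (U(h) = (h² - 2*h) - 2 = -2 + h² - 2*h)
G(v, s) = 0
g(-3, 2)*(w(-9, -8) + G(U(B(4)), -1)) = -4*((-2 - 9) + 0) = -4*(-11 + 0) = -4*(-11) = 44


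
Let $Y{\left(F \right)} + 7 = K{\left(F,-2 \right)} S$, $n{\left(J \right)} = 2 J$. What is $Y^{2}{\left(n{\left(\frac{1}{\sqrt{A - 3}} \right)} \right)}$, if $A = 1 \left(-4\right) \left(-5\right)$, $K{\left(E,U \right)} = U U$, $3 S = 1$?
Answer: $\frac{289}{9} \approx 32.111$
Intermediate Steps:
$S = \frac{1}{3}$ ($S = \frac{1}{3} \cdot 1 = \frac{1}{3} \approx 0.33333$)
$K{\left(E,U \right)} = U^{2}$
$A = 20$ ($A = \left(-4\right) \left(-5\right) = 20$)
$Y{\left(F \right)} = - \frac{17}{3}$ ($Y{\left(F \right)} = -7 + \left(-2\right)^{2} \cdot \frac{1}{3} = -7 + 4 \cdot \frac{1}{3} = -7 + \frac{4}{3} = - \frac{17}{3}$)
$Y^{2}{\left(n{\left(\frac{1}{\sqrt{A - 3}} \right)} \right)} = \left(- \frac{17}{3}\right)^{2} = \frac{289}{9}$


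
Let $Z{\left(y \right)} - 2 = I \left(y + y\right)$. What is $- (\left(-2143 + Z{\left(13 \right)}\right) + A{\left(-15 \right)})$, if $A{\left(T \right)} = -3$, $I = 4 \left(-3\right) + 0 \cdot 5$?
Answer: $2456$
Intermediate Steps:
$I = -12$ ($I = -12 + 0 = -12$)
$Z{\left(y \right)} = 2 - 24 y$ ($Z{\left(y \right)} = 2 - 12 \left(y + y\right) = 2 - 12 \cdot 2 y = 2 - 24 y$)
$- (\left(-2143 + Z{\left(13 \right)}\right) + A{\left(-15 \right)}) = - (\left(-2143 + \left(2 - 312\right)\right) - 3) = - (\left(-2143 - 310\right) - 3) = - (-2453 - 3) = \left(-1\right) \left(-2456\right) = 2456$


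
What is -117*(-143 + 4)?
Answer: 16263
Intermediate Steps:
-117*(-143 + 4) = -117*(-139) = 16263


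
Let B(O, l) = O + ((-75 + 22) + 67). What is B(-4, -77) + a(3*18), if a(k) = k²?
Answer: 2926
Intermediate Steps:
B(O, l) = 14 + O (B(O, l) = O + (-53 + 67) = O + 14 = 14 + O)
B(-4, -77) + a(3*18) = (14 - 4) + (3*18)² = 10 + 54² = 10 + 2916 = 2926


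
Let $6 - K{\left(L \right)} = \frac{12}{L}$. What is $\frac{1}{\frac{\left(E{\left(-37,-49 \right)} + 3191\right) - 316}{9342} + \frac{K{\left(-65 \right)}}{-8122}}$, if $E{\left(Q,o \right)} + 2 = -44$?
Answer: $\frac{821987010}{248293081} \approx 3.3106$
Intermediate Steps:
$K{\left(L \right)} = 6 - \frac{12}{L}$
$E{\left(Q,o \right)} = -46$ ($E{\left(Q,o \right)} = -2 - 44 = -46$)
$\frac{1}{\frac{\left(E{\left(-37,-49 \right)} + 3191\right) - 316}{9342} + \frac{K{\left(-65 \right)}}{-8122}} = \frac{1}{\frac{\left(-46 + 3191\right) - 316}{9342} + \frac{6 - \frac{12}{-65}}{-8122}} = \frac{1}{\left(3145 - 316\right) \frac{1}{9342} + \left(6 - - \frac{12}{65}\right) \left(- \frac{1}{8122}\right)} = \frac{1}{2829 \cdot \frac{1}{9342} + \left(6 + \frac{12}{65}\right) \left(- \frac{1}{8122}\right)} = \frac{1}{\frac{943}{3114} + \frac{402}{65} \left(- \frac{1}{8122}\right)} = \frac{1}{\frac{943}{3114} - \frac{201}{263965}} = \frac{1}{\frac{248293081}{821987010}} = \frac{821987010}{248293081}$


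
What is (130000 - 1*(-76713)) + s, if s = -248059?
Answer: -41346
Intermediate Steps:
(130000 - 1*(-76713)) + s = (130000 - 1*(-76713)) - 248059 = (130000 + 76713) - 248059 = 206713 - 248059 = -41346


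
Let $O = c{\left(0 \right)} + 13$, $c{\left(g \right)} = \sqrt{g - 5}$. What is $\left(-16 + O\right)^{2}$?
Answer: $\left(3 - i \sqrt{5}\right)^{2} \approx 4.0 - 13.416 i$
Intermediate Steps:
$c{\left(g \right)} = \sqrt{-5 + g}$
$O = 13 + i \sqrt{5}$ ($O = \sqrt{-5 + 0} + 13 = \sqrt{-5} + 13 = i \sqrt{5} + 13 = 13 + i \sqrt{5} \approx 13.0 + 2.2361 i$)
$\left(-16 + O\right)^{2} = \left(-16 + \left(13 + i \sqrt{5}\right)\right)^{2} = \left(-3 + i \sqrt{5}\right)^{2}$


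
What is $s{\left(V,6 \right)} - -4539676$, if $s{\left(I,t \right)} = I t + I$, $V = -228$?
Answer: $4538080$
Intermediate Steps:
$s{\left(I,t \right)} = I + I t$
$s{\left(V,6 \right)} - -4539676 = - 228 \left(1 + 6\right) - -4539676 = \left(-228\right) 7 + 4539676 = -1596 + 4539676 = 4538080$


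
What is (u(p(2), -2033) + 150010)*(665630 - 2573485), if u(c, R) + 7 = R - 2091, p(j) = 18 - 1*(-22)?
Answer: -278315979545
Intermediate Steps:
p(j) = 40 (p(j) = 18 + 22 = 40)
u(c, R) = -2098 + R (u(c, R) = -7 + (R - 2091) = -7 + (-2091 + R) = -2098 + R)
(u(p(2), -2033) + 150010)*(665630 - 2573485) = ((-2098 - 2033) + 150010)*(665630 - 2573485) = (-4131 + 150010)*(-1907855) = 145879*(-1907855) = -278315979545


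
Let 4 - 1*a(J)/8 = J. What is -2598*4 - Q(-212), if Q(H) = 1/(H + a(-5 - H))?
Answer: -19079711/1836 ≈ -10392.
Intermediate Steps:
a(J) = 32 - 8*J
Q(H) = 1/(72 + 9*H) (Q(H) = 1/(H + (32 - 8*(-5 - H))) = 1/(H + (32 + (40 + 8*H))) = 1/(H + (72 + 8*H)) = 1/(72 + 9*H))
-2598*4 - Q(-212) = -2598*4 - 1/(9*(8 - 212)) = -10392 - 1/(9*(-204)) = -10392 - (-1)/(9*204) = -10392 - 1*(-1/1836) = -10392 + 1/1836 = -19079711/1836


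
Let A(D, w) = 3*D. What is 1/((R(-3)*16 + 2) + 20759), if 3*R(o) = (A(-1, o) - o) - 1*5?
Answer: 3/62203 ≈ 4.8229e-5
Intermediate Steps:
R(o) = -8/3 - o/3 (R(o) = ((3*(-1) - o) - 1*5)/3 = ((-3 - o) - 5)/3 = (-8 - o)/3 = -8/3 - o/3)
1/((R(-3)*16 + 2) + 20759) = 1/(((-8/3 - ⅓*(-3))*16 + 2) + 20759) = 1/(((-8/3 + 1)*16 + 2) + 20759) = 1/((-5/3*16 + 2) + 20759) = 1/((-80/3 + 2) + 20759) = 1/(-74/3 + 20759) = 1/(62203/3) = 3/62203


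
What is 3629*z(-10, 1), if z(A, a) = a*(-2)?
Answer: -7258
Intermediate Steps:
z(A, a) = -2*a
3629*z(-10, 1) = 3629*(-2*1) = 3629*(-2) = -7258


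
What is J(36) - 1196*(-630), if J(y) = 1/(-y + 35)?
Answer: 753479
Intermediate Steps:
J(y) = 1/(35 - y)
J(36) - 1196*(-630) = -1/(-35 + 36) - 1196*(-630) = -1/1 + 753480 = -1*1 + 753480 = -1 + 753480 = 753479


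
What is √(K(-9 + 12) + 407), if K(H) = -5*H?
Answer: 14*√2 ≈ 19.799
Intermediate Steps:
√(K(-9 + 12) + 407) = √(-5*(-9 + 12) + 407) = √(-5*3 + 407) = √(-15 + 407) = √392 = 14*√2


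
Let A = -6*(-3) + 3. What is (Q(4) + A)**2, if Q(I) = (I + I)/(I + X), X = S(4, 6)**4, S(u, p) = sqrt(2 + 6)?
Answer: 128881/289 ≈ 445.96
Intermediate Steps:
S(u, p) = 2*sqrt(2) (S(u, p) = sqrt(8) = 2*sqrt(2))
X = 64 (X = (2*sqrt(2))**4 = 64)
Q(I) = 2*I/(64 + I) (Q(I) = (I + I)/(I + 64) = (2*I)/(64 + I) = 2*I/(64 + I))
A = 21 (A = 18 + 3 = 21)
(Q(4) + A)**2 = (2*4/(64 + 4) + 21)**2 = (2*4/68 + 21)**2 = (2*4*(1/68) + 21)**2 = (2/17 + 21)**2 = (359/17)**2 = 128881/289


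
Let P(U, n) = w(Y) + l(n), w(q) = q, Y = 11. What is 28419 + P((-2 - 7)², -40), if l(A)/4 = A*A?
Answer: 34830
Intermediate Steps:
l(A) = 4*A² (l(A) = 4*(A*A) = 4*A²)
P(U, n) = 11 + 4*n²
28419 + P((-2 - 7)², -40) = 28419 + (11 + 4*(-40)²) = 28419 + (11 + 4*1600) = 28419 + (11 + 6400) = 28419 + 6411 = 34830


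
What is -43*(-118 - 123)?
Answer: 10363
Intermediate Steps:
-43*(-118 - 123) = -43*(-241) = 10363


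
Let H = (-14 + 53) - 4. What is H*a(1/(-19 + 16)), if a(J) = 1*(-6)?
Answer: -210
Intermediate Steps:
H = 35 (H = 39 - 4 = 35)
a(J) = -6
H*a(1/(-19 + 16)) = 35*(-6) = -210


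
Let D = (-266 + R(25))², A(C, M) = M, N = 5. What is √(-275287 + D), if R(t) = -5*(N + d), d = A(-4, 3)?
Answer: I*√181651 ≈ 426.21*I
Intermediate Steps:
d = 3
R(t) = -40 (R(t) = -5*(5 + 3) = -5*8 = -40)
D = 93636 (D = (-266 - 40)² = (-306)² = 93636)
√(-275287 + D) = √(-275287 + 93636) = √(-181651) = I*√181651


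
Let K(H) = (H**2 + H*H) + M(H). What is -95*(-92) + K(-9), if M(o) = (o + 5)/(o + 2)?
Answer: 62318/7 ≈ 8902.6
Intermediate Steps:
M(o) = (5 + o)/(2 + o)
K(H) = 2*H**2 + (5 + H)/(2 + H) (K(H) = (H**2 + H*H) + (5 + H)/(2 + H) = (H**2 + H**2) + (5 + H)/(2 + H) = 2*H**2 + (5 + H)/(2 + H))
-95*(-92) + K(-9) = -95*(-92) + (5 - 9 + 2*(-9)**2*(2 - 9))/(2 - 9) = 8740 + (5 - 9 + 2*81*(-7))/(-7) = 8740 - (5 - 9 - 1134)/7 = 8740 - 1/7*(-1138) = 8740 + 1138/7 = 62318/7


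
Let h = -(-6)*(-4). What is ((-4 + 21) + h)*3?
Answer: -21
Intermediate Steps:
h = -24 (h = -6*4 = -24)
((-4 + 21) + h)*3 = ((-4 + 21) - 24)*3 = (17 - 24)*3 = -7*3 = -21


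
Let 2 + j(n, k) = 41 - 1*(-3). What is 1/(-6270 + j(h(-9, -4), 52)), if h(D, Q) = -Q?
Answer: -1/6228 ≈ -0.00016057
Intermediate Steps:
j(n, k) = 42 (j(n, k) = -2 + (41 - 1*(-3)) = -2 + (41 + 3) = -2 + 44 = 42)
1/(-6270 + j(h(-9, -4), 52)) = 1/(-6270 + 42) = 1/(-6228) = -1/6228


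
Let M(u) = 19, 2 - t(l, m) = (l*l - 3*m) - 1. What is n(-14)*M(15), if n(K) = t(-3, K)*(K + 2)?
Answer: 10944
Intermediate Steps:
t(l, m) = 3 - l**2 + 3*m (t(l, m) = 2 - ((l*l - 3*m) - 1) = 2 - ((l**2 - 3*m) - 1) = 2 - (-1 + l**2 - 3*m) = 2 + (1 - l**2 + 3*m) = 3 - l**2 + 3*m)
n(K) = (-6 + 3*K)*(2 + K) (n(K) = (3 - 1*(-3)**2 + 3*K)*(K + 2) = (3 - 1*9 + 3*K)*(2 + K) = (3 - 9 + 3*K)*(2 + K) = (-6 + 3*K)*(2 + K))
n(-14)*M(15) = (-12 + 3*(-14)**2)*19 = (-12 + 3*196)*19 = (-12 + 588)*19 = 576*19 = 10944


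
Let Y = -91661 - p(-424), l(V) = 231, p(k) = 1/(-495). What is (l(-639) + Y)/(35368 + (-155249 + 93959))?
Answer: 3481373/987030 ≈ 3.5271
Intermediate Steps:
p(k) = -1/495
Y = -45372194/495 (Y = -91661 - 1*(-1/495) = -91661 + 1/495 = -45372194/495 ≈ -91661.)
(l(-639) + Y)/(35368 + (-155249 + 93959)) = (231 - 45372194/495)/(35368 + (-155249 + 93959)) = -45257849/(495*(35368 - 61290)) = -45257849/495/(-25922) = -45257849/495*(-1/25922) = 3481373/987030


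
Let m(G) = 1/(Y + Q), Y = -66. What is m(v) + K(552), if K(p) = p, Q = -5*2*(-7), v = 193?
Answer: 2209/4 ≈ 552.25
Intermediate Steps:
Q = 70 (Q = -10*(-7) = 70)
m(G) = 1/4 (m(G) = 1/(-66 + 70) = 1/4)
m(v) + K(552) = 1/4 + 552 = 2209/4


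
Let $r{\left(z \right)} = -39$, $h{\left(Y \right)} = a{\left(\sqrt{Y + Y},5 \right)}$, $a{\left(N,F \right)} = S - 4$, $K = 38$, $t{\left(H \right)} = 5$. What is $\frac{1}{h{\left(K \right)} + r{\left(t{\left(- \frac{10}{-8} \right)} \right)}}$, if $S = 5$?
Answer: $- \frac{1}{38} \approx -0.026316$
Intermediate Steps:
$a{\left(N,F \right)} = 1$ ($a{\left(N,F \right)} = 5 - 4 = 1$)
$h{\left(Y \right)} = 1$
$\frac{1}{h{\left(K \right)} + r{\left(t{\left(- \frac{10}{-8} \right)} \right)}} = \frac{1}{1 - 39} = \frac{1}{-38} = - \frac{1}{38}$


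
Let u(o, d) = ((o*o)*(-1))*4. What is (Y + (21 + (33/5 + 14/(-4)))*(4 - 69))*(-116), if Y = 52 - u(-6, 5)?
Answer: 158978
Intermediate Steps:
u(o, d) = -4*o² (u(o, d) = (o²*(-1))*4 = -o²*4 = -4*o²)
Y = 196 (Y = 52 - (-4)*(-6)² = 52 - (-4)*36 = 52 - 1*(-144) = 52 + 144 = 196)
(Y + (21 + (33/5 + 14/(-4)))*(4 - 69))*(-116) = (196 + (21 + (33/5 + 14/(-4)))*(4 - 69))*(-116) = (196 + (21 + (33*(⅕) + 14*(-¼)))*(-65))*(-116) = (196 + (21 + (33/5 - 7/2))*(-65))*(-116) = (196 + (21 + 31/10)*(-65))*(-116) = (196 + (241/10)*(-65))*(-116) = (196 - 3133/2)*(-116) = -2741/2*(-116) = 158978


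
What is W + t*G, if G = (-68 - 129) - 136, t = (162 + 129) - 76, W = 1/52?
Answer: -3722939/52 ≈ -71595.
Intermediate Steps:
W = 1/52 ≈ 0.019231
t = 215 (t = 291 - 76 = 215)
G = -333 (G = -197 - 136 = -333)
W + t*G = 1/52 + 215*(-333) = 1/52 - 71595 = -3722939/52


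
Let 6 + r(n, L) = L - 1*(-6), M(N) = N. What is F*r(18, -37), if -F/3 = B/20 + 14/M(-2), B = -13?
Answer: -16983/20 ≈ -849.15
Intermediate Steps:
F = 459/20 (F = -3*(-13/20 + 14/(-2)) = -3*(-13*1/20 + 14*(-1/2)) = -3*(-13/20 - 7) = -3*(-153/20) = 459/20 ≈ 22.950)
r(n, L) = L (r(n, L) = -6 + (L - 1*(-6)) = -6 + (L + 6) = -6 + (6 + L) = L)
F*r(18, -37) = (459/20)*(-37) = -16983/20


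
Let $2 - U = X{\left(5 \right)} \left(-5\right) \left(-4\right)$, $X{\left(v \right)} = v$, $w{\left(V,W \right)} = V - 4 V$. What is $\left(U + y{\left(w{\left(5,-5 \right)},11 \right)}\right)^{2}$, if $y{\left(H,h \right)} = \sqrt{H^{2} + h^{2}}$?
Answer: $\left(98 - \sqrt{346}\right)^{2} \approx 6304.2$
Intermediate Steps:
$w{\left(V,W \right)} = - 3 V$
$U = -98$ ($U = 2 - 5 \left(-5\right) \left(-4\right) = 2 - \left(-25\right) \left(-4\right) = 2 - 100 = -98$)
$\left(U + y{\left(w{\left(5,-5 \right)},11 \right)}\right)^{2} = \left(-98 + \sqrt{\left(\left(-3\right) 5\right)^{2} + 11^{2}}\right)^{2} = \left(-98 + \sqrt{\left(-15\right)^{2} + 121}\right)^{2} = \left(-98 + \sqrt{225 + 121}\right)^{2} = \left(-98 + \sqrt{346}\right)^{2}$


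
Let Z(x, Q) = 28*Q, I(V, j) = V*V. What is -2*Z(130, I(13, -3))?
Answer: -9464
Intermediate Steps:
I(V, j) = V²
-2*Z(130, I(13, -3)) = -56*13² = -56*169 = -2*4732 = -9464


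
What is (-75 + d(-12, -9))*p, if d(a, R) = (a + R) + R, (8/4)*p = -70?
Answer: 3675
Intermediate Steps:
p = -35 (p = (½)*(-70) = -35)
d(a, R) = a + 2*R (d(a, R) = (R + a) + R = a + 2*R)
(-75 + d(-12, -9))*p = (-75 + (-12 + 2*(-9)))*(-35) = (-75 + (-12 - 18))*(-35) = (-75 - 30)*(-35) = -105*(-35) = 3675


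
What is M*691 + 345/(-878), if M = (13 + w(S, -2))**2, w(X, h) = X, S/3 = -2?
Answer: 29727857/878 ≈ 33859.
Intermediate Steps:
S = -6 (S = 3*(-2) = -6)
M = 49 (M = (13 - 6)**2 = 7**2 = 49)
M*691 + 345/(-878) = 49*691 + 345/(-878) = 33859 + 345*(-1/878) = 33859 - 345/878 = 29727857/878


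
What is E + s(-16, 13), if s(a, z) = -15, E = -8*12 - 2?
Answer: -113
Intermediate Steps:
E = -98 (E = -96 - 2 = -98)
E + s(-16, 13) = -98 - 15 = -113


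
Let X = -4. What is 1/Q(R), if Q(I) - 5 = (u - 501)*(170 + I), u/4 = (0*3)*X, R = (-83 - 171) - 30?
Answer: 1/57119 ≈ 1.7507e-5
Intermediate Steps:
R = -284 (R = -254 - 30 = -284)
u = 0 (u = 4*((0*3)*(-4)) = 4*(0*(-4)) = 4*0 = 0)
Q(I) = -85165 - 501*I (Q(I) = 5 + (0 - 501)*(170 + I) = 5 - 501*(170 + I) = 5 + (-85170 - 501*I) = -85165 - 501*I)
1/Q(R) = 1/(-85165 - 501*(-284)) = 1/(-85165 + 142284) = 1/57119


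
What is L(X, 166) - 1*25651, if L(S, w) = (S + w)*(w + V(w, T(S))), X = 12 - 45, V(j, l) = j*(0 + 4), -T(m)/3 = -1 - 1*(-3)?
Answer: 84739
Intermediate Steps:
T(m) = -6 (T(m) = -3*(-1 - 1*(-3)) = -3*(-1 + 3) = -3*2 = -6)
V(j, l) = 4*j (V(j, l) = j*4 = 4*j)
X = -33
L(S, w) = 5*w*(S + w) (L(S, w) = (S + w)*(w + 4*w) = (S + w)*(5*w) = 5*w*(S + w))
L(X, 166) - 1*25651 = 5*166*(-33 + 166) - 1*25651 = 5*166*133 - 25651 = 110390 - 25651 = 84739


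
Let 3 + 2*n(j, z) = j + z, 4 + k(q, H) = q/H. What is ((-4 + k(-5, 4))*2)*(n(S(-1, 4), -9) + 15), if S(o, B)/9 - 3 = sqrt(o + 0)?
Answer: -1665/4 - 333*I/4 ≈ -416.25 - 83.25*I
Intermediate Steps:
k(q, H) = -4 + q/H
S(o, B) = 27 + 9*sqrt(o) (S(o, B) = 27 + 9*sqrt(o + 0) = 27 + 9*sqrt(o))
n(j, z) = -3/2 + j/2 + z/2 (n(j, z) = -3/2 + (j + z)/2 = -3/2 + (j/2 + z/2) = -3/2 + j/2 + z/2)
((-4 + k(-5, 4))*2)*(n(S(-1, 4), -9) + 15) = ((-4 + (-4 - 5/4))*2)*((-3/2 + (27 + 9*sqrt(-1))/2 + (1/2)*(-9)) + 15) = ((-4 + (-4 - 5*1/4))*2)*((-3/2 + (27 + 9*I)/2 - 9/2) + 15) = ((-4 + (-4 - 5/4))*2)*((-3/2 + (27/2 + 9*I/2) - 9/2) + 15) = ((-4 - 21/4)*2)*((15/2 + 9*I/2) + 15) = (-37/4*2)*(45/2 + 9*I/2) = -37*(45/2 + 9*I/2)/2 = -1665/4 - 333*I/4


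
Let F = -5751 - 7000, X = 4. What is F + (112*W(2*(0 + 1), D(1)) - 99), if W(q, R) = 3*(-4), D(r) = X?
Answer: -14194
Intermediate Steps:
D(r) = 4
W(q, R) = -12
F = -12751
F + (112*W(2*(0 + 1), D(1)) - 99) = -12751 + (112*(-12) - 99) = -12751 + (-1344 - 99) = -12751 - 1443 = -14194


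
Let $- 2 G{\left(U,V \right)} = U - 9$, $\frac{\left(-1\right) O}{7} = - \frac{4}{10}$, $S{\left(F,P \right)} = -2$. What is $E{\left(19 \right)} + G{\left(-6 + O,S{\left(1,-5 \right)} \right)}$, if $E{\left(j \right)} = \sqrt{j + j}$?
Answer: $\frac{61}{10} + \sqrt{38} \approx 12.264$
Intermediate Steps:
$O = \frac{14}{5}$ ($O = - 7 \left(- \frac{4}{10}\right) = - 7 \left(\left(-4\right) \frac{1}{10}\right) = \left(-7\right) \left(- \frac{2}{5}\right) = \frac{14}{5} \approx 2.8$)
$G{\left(U,V \right)} = \frac{9}{2} - \frac{U}{2}$ ($G{\left(U,V \right)} = - \frac{U - 9}{2} = - \frac{-9 + U}{2} = \frac{9}{2} - \frac{U}{2}$)
$E{\left(j \right)} = \sqrt{2} \sqrt{j}$ ($E{\left(j \right)} = \sqrt{2 j} = \sqrt{2} \sqrt{j}$)
$E{\left(19 \right)} + G{\left(-6 + O,S{\left(1,-5 \right)} \right)} = \sqrt{2} \sqrt{19} + \left(\frac{9}{2} - \frac{-6 + \frac{14}{5}}{2}\right) = \sqrt{38} + \left(\frac{9}{2} - - \frac{8}{5}\right) = \sqrt{38} + \left(\frac{9}{2} + \frac{8}{5}\right) = \sqrt{38} + \frac{61}{10} = \frac{61}{10} + \sqrt{38}$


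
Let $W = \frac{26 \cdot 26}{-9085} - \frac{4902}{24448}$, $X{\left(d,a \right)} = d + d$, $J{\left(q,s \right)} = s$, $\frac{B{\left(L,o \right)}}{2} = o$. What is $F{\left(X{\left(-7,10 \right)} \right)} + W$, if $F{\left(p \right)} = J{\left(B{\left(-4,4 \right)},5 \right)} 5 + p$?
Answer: $\frac{1191074681}{111055040} \approx 10.725$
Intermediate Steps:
$B{\left(L,o \right)} = 2 o$
$X{\left(d,a \right)} = 2 d$
$W = - \frac{30530759}{111055040}$ ($W = 676 \left(- \frac{1}{9085}\right) - \frac{2451}{12224} = - \frac{676}{9085} - \frac{2451}{12224} = - \frac{30530759}{111055040} \approx -0.27492$)
$F{\left(p \right)} = 25 + p$ ($F{\left(p \right)} = 5 \cdot 5 + p = 25 + p$)
$F{\left(X{\left(-7,10 \right)} \right)} + W = \left(25 + 2 \left(-7\right)\right) - \frac{30530759}{111055040} = \left(25 - 14\right) - \frac{30530759}{111055040} = 11 - \frac{30530759}{111055040} = \frac{1191074681}{111055040}$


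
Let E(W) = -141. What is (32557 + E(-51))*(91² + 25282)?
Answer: 1087978208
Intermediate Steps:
(32557 + E(-51))*(91² + 25282) = (32557 - 141)*(91² + 25282) = 32416*(8281 + 25282) = 32416*33563 = 1087978208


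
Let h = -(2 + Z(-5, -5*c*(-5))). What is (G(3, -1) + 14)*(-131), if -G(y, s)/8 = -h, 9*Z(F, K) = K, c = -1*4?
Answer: -102442/9 ≈ -11382.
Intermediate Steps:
c = -4
Z(F, K) = K/9
h = 82/9 (h = -(2 + (-5*(-4)*(-5))/9) = -(2 + (20*(-5))/9) = -(2 + (1/9)*(-100)) = -(2 - 100/9) = -1*(-82/9) = 82/9 ≈ 9.1111)
G(y, s) = 656/9 (G(y, s) = -(-8)*82/9 = -8*(-82/9) = 656/9)
(G(3, -1) + 14)*(-131) = (656/9 + 14)*(-131) = (782/9)*(-131) = -102442/9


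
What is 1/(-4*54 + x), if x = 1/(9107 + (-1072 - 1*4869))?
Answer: -3166/683855 ≈ -0.0046296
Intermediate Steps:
x = 1/3166 (x = 1/(9107 + (-1072 - 4869)) = 1/(9107 - 5941) = 1/3166 ≈ 0.00031586)
1/(-4*54 + x) = 1/(-4*54 + 1/3166) = 1/(-216 + 1/3166) = 1/(-683855/3166) = -3166/683855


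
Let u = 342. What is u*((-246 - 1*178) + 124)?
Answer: -102600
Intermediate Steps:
u*((-246 - 1*178) + 124) = 342*((-246 - 1*178) + 124) = 342*((-246 - 178) + 124) = 342*(-424 + 124) = 342*(-300) = -102600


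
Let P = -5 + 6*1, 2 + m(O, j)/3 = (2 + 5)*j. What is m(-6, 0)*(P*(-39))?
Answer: 234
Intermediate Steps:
m(O, j) = -6 + 21*j (m(O, j) = -6 + 3*((2 + 5)*j) = -6 + 3*(7*j) = -6 + 21*j)
P = 1 (P = -5 + 6 = 1)
m(-6, 0)*(P*(-39)) = (-6 + 21*0)*(1*(-39)) = (-6 + 0)*(-39) = -6*(-39) = 234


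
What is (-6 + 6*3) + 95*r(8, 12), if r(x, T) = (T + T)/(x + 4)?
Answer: 202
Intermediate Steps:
r(x, T) = 2*T/(4 + x) (r(x, T) = (2*T)/(4 + x) = 2*T/(4 + x))
(-6 + 6*3) + 95*r(8, 12) = (-6 + 6*3) + 95*(2*12/(4 + 8)) = (-6 + 18) + 95*(2*12/12) = 12 + 95*(2*12*(1/12)) = 12 + 95*2 = 12 + 190 = 202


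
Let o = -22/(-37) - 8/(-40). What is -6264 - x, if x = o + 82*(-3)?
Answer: -1113477/185 ≈ -6018.8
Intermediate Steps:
o = 147/185 (o = -22*(-1/37) - 8*(-1/40) = 22/37 + 1/5 = 147/185 ≈ 0.79459)
x = -45363/185 (x = 147/185 + 82*(-3) = 147/185 - 246 = -45363/185 ≈ -245.21)
-6264 - x = -6264 - 1*(-45363/185) = -6264 + 45363/185 = -1113477/185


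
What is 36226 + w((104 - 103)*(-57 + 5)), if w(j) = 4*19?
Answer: 36302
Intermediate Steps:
w(j) = 76
36226 + w((104 - 103)*(-57 + 5)) = 36226 + 76 = 36302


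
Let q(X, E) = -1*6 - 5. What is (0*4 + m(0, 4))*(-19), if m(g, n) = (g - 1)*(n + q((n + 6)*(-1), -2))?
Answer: -133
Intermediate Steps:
q(X, E) = -11 (q(X, E) = -6 - 5 = -11)
m(g, n) = (-1 + g)*(-11 + n) (m(g, n) = (g - 1)*(n - 11) = (-1 + g)*(-11 + n))
(0*4 + m(0, 4))*(-19) = (0*4 + (11 - 1*4 - 11*0 + 0*4))*(-19) = (0 + (11 - 4 + 0 + 0))*(-19) = (0 + 7)*(-19) = 7*(-19) = -133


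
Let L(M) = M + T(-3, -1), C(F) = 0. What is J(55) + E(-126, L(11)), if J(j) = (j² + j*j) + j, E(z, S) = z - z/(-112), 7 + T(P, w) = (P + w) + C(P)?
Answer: 47823/8 ≈ 5977.9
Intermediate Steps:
T(P, w) = -7 + P + w (T(P, w) = -7 + ((P + w) + 0) = -7 + (P + w) = -7 + P + w)
L(M) = -11 + M (L(M) = M + (-7 - 3 - 1) = M - 11 = -11 + M)
E(z, S) = 113*z/112 (E(z, S) = z - z*(-1)/112 = z - (-1)*z/112 = z + z/112 = 113*z/112)
J(j) = j + 2*j² (J(j) = (j² + j²) + j = 2*j² + j = j + 2*j²)
J(55) + E(-126, L(11)) = 55*(1 + 2*55) + (113/112)*(-126) = 55*(1 + 110) - 1017/8 = 55*111 - 1017/8 = 6105 - 1017/8 = 47823/8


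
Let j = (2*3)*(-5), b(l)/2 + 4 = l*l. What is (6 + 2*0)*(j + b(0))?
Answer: -228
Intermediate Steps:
b(l) = -8 + 2*l**2 (b(l) = -8 + 2*(l*l) = -8 + 2*l**2)
j = -30 (j = 6*(-5) = -30)
(6 + 2*0)*(j + b(0)) = (6 + 2*0)*(-30 + (-8 + 2*0**2)) = (6 + 0)*(-30 + (-8 + 2*0)) = 6*(-30 + (-8 + 0)) = 6*(-30 - 8) = 6*(-38) = -228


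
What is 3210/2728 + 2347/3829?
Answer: 9346853/5222756 ≈ 1.7896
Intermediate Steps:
3210/2728 + 2347/3829 = 3210*(1/2728) + 2347*(1/3829) = 1605/1364 + 2347/3829 = 9346853/5222756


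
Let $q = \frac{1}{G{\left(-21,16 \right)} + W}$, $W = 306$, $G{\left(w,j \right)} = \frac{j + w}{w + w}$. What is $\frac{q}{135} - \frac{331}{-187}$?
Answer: $\frac{191507633}{108191655} \approx 1.7701$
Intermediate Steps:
$G{\left(w,j \right)} = \frac{j + w}{2 w}$
$q = \frac{42}{12857}$ ($q = \frac{1}{\frac{16 - 21}{2 \left(-21\right)} + 306} = \frac{1}{\frac{1}{2} \left(- \frac{1}{21}\right) \left(-5\right) + 306} = \frac{1}{\frac{5}{42} + 306} = \frac{1}{\frac{12857}{42}} = \frac{42}{12857} \approx 0.0032667$)
$\frac{q}{135} - \frac{331}{-187} = \frac{42}{12857 \cdot 135} - \frac{331}{-187} = \frac{42}{12857} \cdot \frac{1}{135} - - \frac{331}{187} = \frac{14}{578565} + \frac{331}{187} = \frac{191507633}{108191655}$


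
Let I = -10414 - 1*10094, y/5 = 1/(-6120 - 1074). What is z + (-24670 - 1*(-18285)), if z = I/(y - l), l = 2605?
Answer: -119509759823/18740375 ≈ -6377.1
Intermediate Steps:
y = -5/7194 (y = 5/(-6120 - 1074) = 5/(-7194) = 5*(-1/7194) = -5/7194 ≈ -0.00069502)
I = -20508 (I = -10414 - 10094 = -20508)
z = 147534552/18740375 (z = -20508/(-5/7194 - 1*2605) = -20508/(-5/7194 - 2605) = -20508/(-18740375/7194) = -20508*(-7194/18740375) = 147534552/18740375 ≈ 7.8726)
z + (-24670 - 1*(-18285)) = 147534552/18740375 + (-24670 - 1*(-18285)) = 147534552/18740375 + (-24670 + 18285) = 147534552/18740375 - 6385 = -119509759823/18740375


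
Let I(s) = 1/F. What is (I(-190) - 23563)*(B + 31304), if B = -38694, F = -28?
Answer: 2437831675/14 ≈ 1.7413e+8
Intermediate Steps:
I(s) = -1/28 (I(s) = 1/(-28) = -1/28)
(I(-190) - 23563)*(B + 31304) = (-1/28 - 23563)*(-38694 + 31304) = -659765/28*(-7390) = 2437831675/14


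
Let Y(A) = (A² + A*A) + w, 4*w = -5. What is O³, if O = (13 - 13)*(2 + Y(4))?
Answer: 0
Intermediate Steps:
w = -5/4 (w = (¼)*(-5) = -5/4 ≈ -1.2500)
Y(A) = -5/4 + 2*A² (Y(A) = (A² + A*A) - 5/4 = (A² + A²) - 5/4 = 2*A² - 5/4 = -5/4 + 2*A²)
O = 0 (O = (13 - 13)*(2 + (-5/4 + 2*4²)) = 0*(2 + (-5/4 + 2*16)) = 0*(2 + (-5/4 + 32)) = 0*(2 + 123/4) = 0*(131/4) = 0)
O³ = 0³ = 0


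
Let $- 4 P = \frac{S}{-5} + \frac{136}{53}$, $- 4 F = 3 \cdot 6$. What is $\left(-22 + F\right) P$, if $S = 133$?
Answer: $- \frac{6369}{40} \approx -159.23$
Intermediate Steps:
$F = - \frac{9}{2}$ ($F = - \frac{3 \cdot 6}{4} = \left(- \frac{1}{4}\right) 18 = - \frac{9}{2} \approx -4.5$)
$P = \frac{6369}{1060}$ ($P = - \frac{\frac{133}{-5} + \frac{136}{53}}{4} = - \frac{133 \left(- \frac{1}{5}\right) + 136 \cdot \frac{1}{53}}{4} = - \frac{- \frac{133}{5} + \frac{136}{53}}{4} = \left(- \frac{1}{4}\right) \left(- \frac{6369}{265}\right) = \frac{6369}{1060} \approx 6.0085$)
$\left(-22 + F\right) P = \left(-22 - \frac{9}{2}\right) \frac{6369}{1060} = \left(- \frac{53}{2}\right) \frac{6369}{1060} = - \frac{6369}{40}$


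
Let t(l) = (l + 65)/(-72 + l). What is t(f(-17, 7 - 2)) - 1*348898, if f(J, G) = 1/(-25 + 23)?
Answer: -50590339/145 ≈ -3.4890e+5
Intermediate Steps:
f(J, G) = -½ (f(J, G) = 1/(-2) = -½)
t(l) = (65 + l)/(-72 + l)
t(f(-17, 7 - 2)) - 1*348898 = (65 - ½)/(-72 - ½) - 1*348898 = (129/2)/(-145/2) - 348898 = -2/145*129/2 - 348898 = -129/145 - 348898 = -50590339/145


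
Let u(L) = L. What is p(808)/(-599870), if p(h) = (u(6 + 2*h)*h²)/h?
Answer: -655288/299935 ≈ -2.1848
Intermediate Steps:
p(h) = h*(6 + 2*h) (p(h) = ((6 + 2*h)*h²)/h = (h²*(6 + 2*h))/h = h*(6 + 2*h))
p(808)/(-599870) = (2*808*(3 + 808))/(-599870) = (2*808*811)*(-1/599870) = 1310576*(-1/599870) = -655288/299935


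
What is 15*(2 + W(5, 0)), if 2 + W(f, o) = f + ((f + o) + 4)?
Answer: 210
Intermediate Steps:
W(f, o) = 2 + o + 2*f (W(f, o) = -2 + (f + ((f + o) + 4)) = -2 + (f + (4 + f + o)) = -2 + (4 + o + 2*f) = 2 + o + 2*f)
15*(2 + W(5, 0)) = 15*(2 + (2 + 0 + 2*5)) = 15*(2 + (2 + 0 + 10)) = 15*(2 + 12) = 15*14 = 210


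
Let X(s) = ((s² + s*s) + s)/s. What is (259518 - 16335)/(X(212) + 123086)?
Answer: 243183/123511 ≈ 1.9689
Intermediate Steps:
X(s) = (s + 2*s²)/s (X(s) = ((s² + s²) + s)/s = (2*s² + s)/s = (s + 2*s²)/s)
(259518 - 16335)/(X(212) + 123086) = (259518 - 16335)/((1 + 2*212) + 123086) = 243183/((1 + 424) + 123086) = 243183/(425 + 123086) = 243183/123511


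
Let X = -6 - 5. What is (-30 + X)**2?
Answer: 1681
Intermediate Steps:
X = -11
(-30 + X)**2 = (-30 - 11)**2 = (-41)**2 = 1681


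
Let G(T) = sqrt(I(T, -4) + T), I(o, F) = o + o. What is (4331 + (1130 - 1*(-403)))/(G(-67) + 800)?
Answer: 4691200/640201 - 5864*I*sqrt(201)/640201 ≈ 7.3277 - 0.12986*I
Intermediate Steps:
I(o, F) = 2*o
G(T) = sqrt(3)*sqrt(T) (G(T) = sqrt(2*T + T) = sqrt(3*T) = sqrt(3)*sqrt(T))
(4331 + (1130 - 1*(-403)))/(G(-67) + 800) = (4331 + (1130 - 1*(-403)))/(sqrt(3)*sqrt(-67) + 800) = (4331 + (1130 + 403))/(sqrt(3)*(I*sqrt(67)) + 800) = (4331 + 1533)/(I*sqrt(201) + 800) = 5864/(800 + I*sqrt(201))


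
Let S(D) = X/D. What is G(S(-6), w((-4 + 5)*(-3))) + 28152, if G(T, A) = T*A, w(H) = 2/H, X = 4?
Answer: 253372/9 ≈ 28152.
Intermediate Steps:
S(D) = 4/D
G(T, A) = A*T
G(S(-6), w((-4 + 5)*(-3))) + 28152 = (2/(((-4 + 5)*(-3))))*(4/(-6)) + 28152 = (2/((1*(-3))))*(4*(-⅙)) + 28152 = (2/(-3))*(-⅔) + 28152 = (2*(-⅓))*(-⅔) + 28152 = -⅔*(-⅔) + 28152 = 4/9 + 28152 = 253372/9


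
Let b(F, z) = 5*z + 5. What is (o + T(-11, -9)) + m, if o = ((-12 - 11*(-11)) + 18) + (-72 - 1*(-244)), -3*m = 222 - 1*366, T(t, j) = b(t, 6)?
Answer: 382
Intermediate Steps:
b(F, z) = 5 + 5*z
T(t, j) = 35 (T(t, j) = 5 + 5*6 = 5 + 30 = 35)
m = 48 (m = -(222 - 1*366)/3 = -(222 - 366)/3 = -⅓*(-144) = 48)
o = 299 (o = ((-12 + 121) + 18) + (-72 + 244) = (109 + 18) + 172 = 127 + 172 = 299)
(o + T(-11, -9)) + m = (299 + 35) + 48 = 334 + 48 = 382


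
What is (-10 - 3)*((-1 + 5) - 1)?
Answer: -39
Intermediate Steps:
(-10 - 3)*((-1 + 5) - 1) = -13*(4 - 1) = -13*3 = -39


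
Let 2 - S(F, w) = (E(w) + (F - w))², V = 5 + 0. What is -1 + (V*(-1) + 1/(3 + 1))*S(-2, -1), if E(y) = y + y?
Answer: 129/4 ≈ 32.250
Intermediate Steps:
E(y) = 2*y
V = 5
S(F, w) = 2 - (F + w)² (S(F, w) = 2 - (2*w + (F - w))² = 2 - (F + w)²)
-1 + (V*(-1) + 1/(3 + 1))*S(-2, -1) = -1 + (5*(-1) + 1/(3 + 1))*(2 - (-2 - 1)²) = -1 + (-5 + 1/4)*(2 - 1*(-3)²) = -1 + (-5 + ¼)*(2 - 1*9) = -1 - 19*(2 - 9)/4 = -1 - 19/4*(-7) = -1 + 133/4 = 129/4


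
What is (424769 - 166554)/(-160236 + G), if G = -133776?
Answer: -258215/294012 ≈ -0.87825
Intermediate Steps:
(424769 - 166554)/(-160236 + G) = (424769 - 166554)/(-160236 - 133776) = 258215/(-294012) = 258215*(-1/294012) = -258215/294012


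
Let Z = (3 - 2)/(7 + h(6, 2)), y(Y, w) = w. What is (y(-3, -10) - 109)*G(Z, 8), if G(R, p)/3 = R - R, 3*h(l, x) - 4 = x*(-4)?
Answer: 0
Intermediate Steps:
h(l, x) = 4/3 - 4*x/3 (h(l, x) = 4/3 + (x*(-4))/3 = 4/3 + (-4*x)/3 = 4/3 - 4*x/3)
Z = 3/17 (Z = (3 - 2)/(7 + (4/3 - 4/3*2)) = 1/(7 + (4/3 - 8/3)) = 1/(7 - 4/3) = 1/(17/3) = 1*(3/17) = 3/17 ≈ 0.17647)
G(R, p) = 0 (G(R, p) = 3*(R - R) = 3*0 = 0)
(y(-3, -10) - 109)*G(Z, 8) = (-10 - 109)*0 = -119*0 = 0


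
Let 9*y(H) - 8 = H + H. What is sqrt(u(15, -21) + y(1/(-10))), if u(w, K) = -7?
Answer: 2*I*sqrt(345)/15 ≈ 2.4766*I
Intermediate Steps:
y(H) = 8/9 + 2*H/9 (y(H) = 8/9 + (H + H)/9 = 8/9 + (2*H)/9 = 8/9 + 2*H/9)
sqrt(u(15, -21) + y(1/(-10))) = sqrt(-7 + (8/9 + (2/9)/(-10))) = sqrt(-7 + (8/9 + (2/9)*(-1/10))) = sqrt(-7 + (8/9 - 1/45)) = sqrt(-7 + 13/15) = sqrt(-92/15) = 2*I*sqrt(345)/15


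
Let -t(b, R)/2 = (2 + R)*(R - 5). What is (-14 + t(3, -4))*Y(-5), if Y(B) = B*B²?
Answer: 6250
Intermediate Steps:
t(b, R) = -2*(-5 + R)*(2 + R) (t(b, R) = -2*(2 + R)*(R - 5) = -2*(2 + R)*(-5 + R) = -2*(-5 + R)*(2 + R))
Y(B) = B³
(-14 + t(3, -4))*Y(-5) = (-14 + (20 - 2*(-4)² + 6*(-4)))*(-5)³ = (-14 + (20 - 2*16 - 24))*(-125) = (-14 + (20 - 32 - 24))*(-125) = (-14 - 36)*(-125) = -50*(-125) = 6250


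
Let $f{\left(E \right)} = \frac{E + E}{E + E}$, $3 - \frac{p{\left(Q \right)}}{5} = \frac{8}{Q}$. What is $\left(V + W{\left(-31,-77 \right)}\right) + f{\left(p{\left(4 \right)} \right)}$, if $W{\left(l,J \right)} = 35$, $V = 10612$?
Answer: $10648$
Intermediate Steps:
$p{\left(Q \right)} = 15 - \frac{40}{Q}$ ($p{\left(Q \right)} = 15 - 5 \frac{8}{Q} = 15 - \frac{40}{Q}$)
$f{\left(E \right)} = 1$ ($f{\left(E \right)} = \frac{2 E}{2 E} = 2 E \frac{1}{2 E} = 1$)
$\left(V + W{\left(-31,-77 \right)}\right) + f{\left(p{\left(4 \right)} \right)} = \left(10612 + 35\right) + 1 = 10647 + 1 = 10648$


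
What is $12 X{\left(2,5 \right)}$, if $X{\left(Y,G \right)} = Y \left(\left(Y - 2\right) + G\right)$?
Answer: $120$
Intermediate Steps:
$X{\left(Y,G \right)} = Y \left(-2 + G + Y\right)$ ($X{\left(Y,G \right)} = Y \left(\left(-2 + Y\right) + G\right) = Y \left(-2 + G + Y\right)$)
$12 X{\left(2,5 \right)} = 12 \cdot 2 \left(-2 + 5 + 2\right) = 12 \cdot 2 \cdot 5 = 12 \cdot 10 = 120$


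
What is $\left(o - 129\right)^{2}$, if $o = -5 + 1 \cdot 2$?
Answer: $17424$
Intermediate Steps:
$o = -3$ ($o = -5 + 2 = -3$)
$\left(o - 129\right)^{2} = \left(-3 - 129\right)^{2} = \left(-132\right)^{2} = 17424$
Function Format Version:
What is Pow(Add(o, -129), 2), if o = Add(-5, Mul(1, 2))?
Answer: 17424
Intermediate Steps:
o = -3 (o = Add(-5, 2) = -3)
Pow(Add(o, -129), 2) = Pow(Add(-3, -129), 2) = Pow(-132, 2) = 17424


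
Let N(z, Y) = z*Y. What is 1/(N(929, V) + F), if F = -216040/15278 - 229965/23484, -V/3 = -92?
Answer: 59798092/15331038833063 ≈ 3.9005e-6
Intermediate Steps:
V = 276 (V = -3*(-92) = 276)
F = -1431148105/59798092 (F = -216040*1/15278 - 229965*1/23484 = -108020/7639 - 76655/7828 = -1431148105/59798092 ≈ -23.933)
N(z, Y) = Y*z
1/(N(929, V) + F) = 1/(276*929 - 1431148105/59798092) = 1/(256404 - 1431148105/59798092) = 1/(15331038833063/59798092) = 59798092/15331038833063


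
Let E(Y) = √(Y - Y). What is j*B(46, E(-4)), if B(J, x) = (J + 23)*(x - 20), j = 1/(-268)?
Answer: 345/67 ≈ 5.1493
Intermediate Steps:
j = -1/268 ≈ -0.0037313
E(Y) = 0 (E(Y) = √0 = 0)
B(J, x) = (-20 + x)*(23 + J) (B(J, x) = (23 + J)*(-20 + x) = (-20 + x)*(23 + J))
j*B(46, E(-4)) = -(-460 - 20*46 + 23*0 + 46*0)/268 = -(-460 - 920 + 0 + 0)/268 = -1/268*(-1380) = 345/67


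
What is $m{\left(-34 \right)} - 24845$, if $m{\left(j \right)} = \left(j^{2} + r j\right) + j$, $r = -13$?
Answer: $-23281$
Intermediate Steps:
$m{\left(j \right)} = j^{2} - 12 j$ ($m{\left(j \right)} = \left(j^{2} - 13 j\right) + j = j^{2} - 12 j$)
$m{\left(-34 \right)} - 24845 = - 34 \left(-12 - 34\right) - 24845 = \left(-34\right) \left(-46\right) - 24845 = 1564 - 24845 = -23281$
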